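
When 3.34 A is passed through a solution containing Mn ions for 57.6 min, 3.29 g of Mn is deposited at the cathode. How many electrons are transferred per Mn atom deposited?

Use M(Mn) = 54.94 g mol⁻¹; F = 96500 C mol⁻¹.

Q = I·t = 3.340 A × 3456.0 s = 11540 C, so n(e⁻) = 11540/96500 = 0.1196 mol.
n(Mn) deposited = 3.29 / 54.94 = 0.05988 mol.
Electrons per atom = n(e⁻)/n(Mn) = 0.1196 / 0.05988 = 2.00 ≈ 2, so the ion is Mn²⁺.

2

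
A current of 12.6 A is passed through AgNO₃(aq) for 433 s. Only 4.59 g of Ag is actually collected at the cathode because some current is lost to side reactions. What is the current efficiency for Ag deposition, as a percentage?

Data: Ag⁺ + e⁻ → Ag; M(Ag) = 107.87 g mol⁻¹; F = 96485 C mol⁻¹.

Q = I·t = 12.60 × 433.00 = 5456 C; n(e⁻) = 5456/96485 = 0.05655 mol.
Theoretical n(Ag) = n(e⁻)/1 = 0.05655 mol, i.e. m_theo = 0.05655 × 107.87 = 6.100 g.
Efficiency = m_actual / m_theo = 4.59 / 6.100 = 75.3 %.

75.3 %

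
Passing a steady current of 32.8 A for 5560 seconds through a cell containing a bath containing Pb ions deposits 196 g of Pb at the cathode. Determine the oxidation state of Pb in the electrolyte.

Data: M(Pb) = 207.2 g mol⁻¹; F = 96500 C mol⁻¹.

Q = I·t = 32.80 A × 5560.0 s = 182400 C, so n(e⁻) = 182400/96500 = 1.890 mol.
n(Pb) deposited = 196 / 207.2 = 0.9459 mol.
Electrons per atom = n(e⁻)/n(Pb) = 1.890 / 0.9459 = 2.00 ≈ 2, so the ion is Pb²⁺.

+2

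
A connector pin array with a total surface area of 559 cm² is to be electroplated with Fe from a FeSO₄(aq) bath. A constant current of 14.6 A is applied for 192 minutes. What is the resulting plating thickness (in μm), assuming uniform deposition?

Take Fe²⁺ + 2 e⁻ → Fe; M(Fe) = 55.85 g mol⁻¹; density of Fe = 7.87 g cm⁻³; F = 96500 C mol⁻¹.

111 μm

Q = I·t = 14.60 × 11520 = 168200 C; n(e⁻) = 1.743 mol.
n(Fe) = n(e⁻)/2 = 0.8715 mol, so m = 0.8715 × 55.85 = 48.67 g.
Volume = m/ρ = 48.67 / 7.87 = 6.184 cm³.
Thickness = V/A = 6.184 / 559 = 0.0111 cm = 111 μm.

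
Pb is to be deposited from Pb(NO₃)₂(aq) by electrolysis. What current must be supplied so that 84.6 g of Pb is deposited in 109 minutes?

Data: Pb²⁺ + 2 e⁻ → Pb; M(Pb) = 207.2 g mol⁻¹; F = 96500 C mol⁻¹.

n(Pb) = 84.6 / 207.2 = 0.4083 mol.
n(e⁻) = 2 × 0.4083 = 0.8166 mol.
Q = n(e⁻)·F = 0.8166 × 96500 = 78800 C.
I = Q/t = 78800 / 6540.0 s = 12.0 A.

12.0 A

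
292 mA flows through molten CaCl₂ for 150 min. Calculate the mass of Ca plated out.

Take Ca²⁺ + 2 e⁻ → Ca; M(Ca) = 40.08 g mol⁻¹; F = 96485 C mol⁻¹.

Q = I·t = 0.2920 A × 9000.0 s = 2628 C.
n(e⁻) = Q/F = 2628 / 96485 = 0.02724 mol.
Ca²⁺ + 2 e⁻ → Ca, so n(Ca) = n(e⁻)/2 = 0.01362 mol.
m = n·M = 0.01362 × 40.08 = 0.546 g.

0.546 g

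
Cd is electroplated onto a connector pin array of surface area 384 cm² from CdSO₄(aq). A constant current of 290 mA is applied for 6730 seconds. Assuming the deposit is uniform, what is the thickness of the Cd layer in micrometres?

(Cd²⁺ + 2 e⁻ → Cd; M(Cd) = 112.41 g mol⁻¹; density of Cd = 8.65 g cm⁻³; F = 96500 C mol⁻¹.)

Q = I·t = 0.2900 × 6730.0 = 1952 C; n(e⁻) = 0.02022 mol.
n(Cd) = n(e⁻)/2 = 0.01011 mol, so m = 0.01011 × 112.41 = 1.137 g.
Volume = m/ρ = 1.137 / 8.65 = 0.1314 cm³.
Thickness = V/A = 0.1314 / 384 = 3.42 × 10⁻⁴ cm = 3.42 μm.

3.42 μm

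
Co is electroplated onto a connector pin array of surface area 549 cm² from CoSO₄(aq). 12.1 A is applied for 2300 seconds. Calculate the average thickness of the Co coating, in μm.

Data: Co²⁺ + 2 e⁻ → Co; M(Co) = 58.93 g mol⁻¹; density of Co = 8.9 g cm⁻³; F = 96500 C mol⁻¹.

17.4 μm

Q = I·t = 12.10 × 2300.0 = 27830 C; n(e⁻) = 0.2884 mol.
n(Co) = n(e⁻)/2 = 0.1442 mol, so m = 0.1442 × 58.93 = 8.498 g.
Volume = m/ρ = 8.498 / 8.9 = 0.9548 cm³.
Thickness = V/A = 0.9548 / 549 = 0.00174 cm = 17.4 μm.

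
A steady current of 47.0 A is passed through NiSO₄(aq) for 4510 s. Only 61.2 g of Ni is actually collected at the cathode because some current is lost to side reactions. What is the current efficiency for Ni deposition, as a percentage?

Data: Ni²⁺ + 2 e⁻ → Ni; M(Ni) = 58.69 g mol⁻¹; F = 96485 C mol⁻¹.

Q = I·t = 47.00 × 4510.0 = 212000 C; n(e⁻) = 212000/96485 = 2.197 mol.
Theoretical n(Ni) = n(e⁻)/2 = 1.098 mol, i.e. m_theo = 1.098 × 58.69 = 64.47 g.
Efficiency = m_actual / m_theo = 61.2 / 64.47 = 94.9 %.

94.9 %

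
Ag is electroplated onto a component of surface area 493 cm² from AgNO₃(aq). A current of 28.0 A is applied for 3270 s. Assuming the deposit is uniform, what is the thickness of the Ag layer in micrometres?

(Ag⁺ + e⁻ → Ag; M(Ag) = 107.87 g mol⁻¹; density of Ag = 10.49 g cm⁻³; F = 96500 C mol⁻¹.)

Q = I·t = 28.00 × 3270.0 = 91560 C; n(e⁻) = 0.9488 mol.
n(Ag) = n(e⁻)/1 = 0.9488 mol, so m = 0.9488 × 107.87 = 102.3 g.
Volume = m/ρ = 102.3 / 10.49 = 9.757 cm³.
Thickness = V/A = 9.757 / 493 = 0.0198 cm = 198 μm.

198 μm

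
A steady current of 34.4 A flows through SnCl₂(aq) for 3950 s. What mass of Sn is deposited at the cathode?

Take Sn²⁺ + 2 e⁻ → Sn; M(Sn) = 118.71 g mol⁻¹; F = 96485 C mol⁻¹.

Q = I·t = 34.40 A × 3950.0 s = 135900 C.
n(e⁻) = Q/F = 135900 / 96485 = 1.408 mol.
Sn²⁺ + 2 e⁻ → Sn, so n(Sn) = n(e⁻)/2 = 0.7042 mol.
m = n·M = 0.7042 × 118.71 = 83.6 g.

83.6 g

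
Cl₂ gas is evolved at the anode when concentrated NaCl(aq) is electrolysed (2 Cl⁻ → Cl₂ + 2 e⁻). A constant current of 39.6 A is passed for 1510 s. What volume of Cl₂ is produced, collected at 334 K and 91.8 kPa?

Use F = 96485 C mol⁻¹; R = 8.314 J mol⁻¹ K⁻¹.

9.37 L

Q = I·t = 39.60 A × 1510.0 s = 59800 C.
n(e⁻) = Q/F = 59800 / 96485 = 0.6197 mol.
2 electrons are transferred per Cl₂ molecule, so n(Cl₂) = 0.6197 / 2 = 0.3099 mol.
V = nRT/P = (0.3099 × 8.314 × 334) / (91.8 × 10³ Pa) = 0.00937 m³ = 9.37 L.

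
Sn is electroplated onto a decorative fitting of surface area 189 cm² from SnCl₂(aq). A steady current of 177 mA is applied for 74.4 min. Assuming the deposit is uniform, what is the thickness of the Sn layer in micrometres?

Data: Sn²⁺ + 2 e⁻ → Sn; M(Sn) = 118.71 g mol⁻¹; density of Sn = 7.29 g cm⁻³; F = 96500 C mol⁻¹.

Q = I·t = 0.1770 × 4464.0 = 790.1 C; n(e⁻) = 0.008188 mol.
n(Sn) = n(e⁻)/2 = 0.004094 mol, so m = 0.004094 × 118.71 = 0.4860 g.
Volume = m/ρ = 0.4860 / 7.29 = 0.06667 cm³.
Thickness = V/A = 0.06667 / 189 = 3.53 × 10⁻⁴ cm = 3.53 μm.

3.53 μm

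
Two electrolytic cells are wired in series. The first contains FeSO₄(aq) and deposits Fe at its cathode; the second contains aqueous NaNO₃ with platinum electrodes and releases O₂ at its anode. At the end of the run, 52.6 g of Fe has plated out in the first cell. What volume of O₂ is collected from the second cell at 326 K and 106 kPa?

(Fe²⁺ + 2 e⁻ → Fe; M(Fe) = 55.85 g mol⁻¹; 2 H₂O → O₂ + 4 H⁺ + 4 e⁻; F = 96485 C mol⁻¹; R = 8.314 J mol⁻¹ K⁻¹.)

12.0 L

n(Fe) = 52.6 / 55.85 = 0.9418 mol, so n(e⁻) = 2 × 0.9418 = 1.884 mol.
The cells are in series, so the same 1.884 mol of electrons passes through the second cell.
2 H₂O → O₂ + 4 H⁺ + 4 e⁻ — 4 mol e⁻ per mol O₂, so n(O₂) = 1.884/4 = 0.4709 mol.
V = nRT/P = (0.4709 × 8.314 × 326) / (106 × 10³) = 0.0120 m³ = 12.0 L.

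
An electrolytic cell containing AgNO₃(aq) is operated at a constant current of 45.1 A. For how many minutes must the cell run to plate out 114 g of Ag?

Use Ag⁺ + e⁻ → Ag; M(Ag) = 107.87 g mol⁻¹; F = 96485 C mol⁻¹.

37.7 min

n(Ag) = m/M = 114 / 107.87 = 1.057 mol.
Each Ag atom requires 1 electron, so n(e⁻) = 1 × 1.057 = 1.057 mol.
Q = n(e⁻)·F = 1.057 × 96485 = 102000 C.
t = Q/I = 102000 / 45.10 A = 2261 s = 37.7 min.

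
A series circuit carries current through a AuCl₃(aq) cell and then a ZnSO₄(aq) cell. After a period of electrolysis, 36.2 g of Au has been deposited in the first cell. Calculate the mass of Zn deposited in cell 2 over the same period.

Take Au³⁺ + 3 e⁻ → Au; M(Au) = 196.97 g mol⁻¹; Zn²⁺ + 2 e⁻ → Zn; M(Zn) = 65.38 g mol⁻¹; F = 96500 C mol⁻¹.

n(Au) = 36.2 / 196.97 = 0.1838 mol.
Since Au³⁺ + 3 e⁻ → Au, n(e⁻) passed = 3 × 0.1838 = 0.5514 mol.
Cells in series carry the same charge, so the same 0.5514 mol of electrons passes through cell 2.
Zn²⁺ + 2 e⁻ → Zn, so n(Zn) = 0.5514 / 2 = 0.2757 mol.
m(Zn) = 0.2757 × 65.38 = 18.0 g.

18.0 g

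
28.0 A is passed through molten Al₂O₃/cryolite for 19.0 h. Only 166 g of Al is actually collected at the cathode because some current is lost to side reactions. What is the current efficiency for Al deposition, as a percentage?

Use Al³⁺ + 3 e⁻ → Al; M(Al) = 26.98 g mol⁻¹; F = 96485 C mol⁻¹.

93.0 %

Q = I·t = 28.00 × 68400 = 1915000 C; n(e⁻) = 1915000/96485 = 19.85 mol.
Theoretical n(Al) = n(e⁻)/3 = 6.617 mol, i.e. m_theo = 6.617 × 26.98 = 178.5 g.
Efficiency = m_actual / m_theo = 166 / 178.5 = 93.0 %.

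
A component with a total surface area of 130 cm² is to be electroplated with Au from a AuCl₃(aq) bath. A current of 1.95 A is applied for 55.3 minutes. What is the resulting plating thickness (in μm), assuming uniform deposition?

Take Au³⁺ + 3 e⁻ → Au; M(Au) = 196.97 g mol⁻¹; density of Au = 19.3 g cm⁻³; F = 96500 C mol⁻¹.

Q = I·t = 1.950 × 3318.0 = 6470 C; n(e⁻) = 0.06705 mol.
n(Au) = n(e⁻)/3 = 0.02235 mol, so m = 0.02235 × 196.97 = 4.402 g.
Volume = m/ρ = 4.402 / 19.3 = 0.2281 cm³.
Thickness = V/A = 0.2281 / 130 = 0.00175 cm = 17.5 μm.

17.5 μm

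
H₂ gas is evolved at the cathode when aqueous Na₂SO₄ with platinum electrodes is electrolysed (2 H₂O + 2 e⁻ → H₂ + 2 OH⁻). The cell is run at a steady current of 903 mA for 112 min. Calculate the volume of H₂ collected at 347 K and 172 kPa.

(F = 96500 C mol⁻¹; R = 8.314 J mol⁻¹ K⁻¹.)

Q = I·t = 0.9030 A × 6720.0 s = 6068 C.
n(e⁻) = Q/F = 6068 / 96500 = 0.06288 mol.
2 electrons are transferred per H₂ molecule, so n(H₂) = 0.06288 / 2 = 0.03144 mol.
V = nRT/P = (0.03144 × 8.314 × 347) / (172 × 10³ Pa) = 5.27 × 10⁻⁴ m³ = 0.527 L.

0.527 L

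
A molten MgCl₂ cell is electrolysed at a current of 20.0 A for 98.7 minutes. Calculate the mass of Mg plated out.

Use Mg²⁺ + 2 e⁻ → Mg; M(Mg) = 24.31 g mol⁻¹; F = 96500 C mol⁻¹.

14.9 g

Q = I·t = 20.00 A × 5922.0 s = 118400 C.
n(e⁻) = Q/F = 118400 / 96500 = 1.227 mol.
Mg²⁺ + 2 e⁻ → Mg, so n(Mg) = n(e⁻)/2 = 0.6137 mol.
m = n·M = 0.6137 × 24.31 = 14.9 g.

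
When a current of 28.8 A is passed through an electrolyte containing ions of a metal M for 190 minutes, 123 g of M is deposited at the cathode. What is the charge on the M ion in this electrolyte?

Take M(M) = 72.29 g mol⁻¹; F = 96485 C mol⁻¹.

Q = I·t = 28.80 A × 11400 s = 328300 C, so n(e⁻) = 328300/96485 = 3.403 mol.
n(M) deposited = 123 / 72.29 = 1.701 mol.
Electrons per atom = n(e⁻)/n(M) = 3.403 / 1.701 = 2.00 ≈ 2, so the ion is M²⁺.

+2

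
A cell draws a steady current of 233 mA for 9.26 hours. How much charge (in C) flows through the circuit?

Q = I·t = 0.2330 A × 33336 s = 7770 C.

7770 C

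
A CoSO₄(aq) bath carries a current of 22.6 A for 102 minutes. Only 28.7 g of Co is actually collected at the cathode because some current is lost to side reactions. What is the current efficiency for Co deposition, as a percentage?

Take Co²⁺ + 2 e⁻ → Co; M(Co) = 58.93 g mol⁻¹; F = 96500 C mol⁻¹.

Q = I·t = 22.60 × 6120.0 = 138300 C; n(e⁻) = 138300/96500 = 1.433 mol.
Theoretical n(Co) = n(e⁻)/2 = 0.7166 mol, i.e. m_theo = 0.7166 × 58.93 = 42.23 g.
Efficiency = m_actual / m_theo = 28.7 / 42.23 = 68.0 %.

68.0 %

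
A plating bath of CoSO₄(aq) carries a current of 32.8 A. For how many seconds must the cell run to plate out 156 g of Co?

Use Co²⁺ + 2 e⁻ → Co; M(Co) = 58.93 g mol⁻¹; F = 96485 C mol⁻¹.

15600 s

n(Co) = m/M = 156 / 58.93 = 2.647 mol.
Each Co atom requires 2 electrons, so n(e⁻) = 2 × 2.647 = 5.294 mol.
Q = n(e⁻)·F = 5.294 × 96485 = 510800 C.
t = Q/I = 510800 / 32.80 A = 15570 s.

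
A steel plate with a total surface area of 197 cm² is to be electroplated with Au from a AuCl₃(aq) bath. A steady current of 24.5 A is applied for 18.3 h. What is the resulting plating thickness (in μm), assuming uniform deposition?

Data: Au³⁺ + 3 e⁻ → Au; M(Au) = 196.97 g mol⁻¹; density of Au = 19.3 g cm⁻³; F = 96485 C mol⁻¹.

2890 μm

Q = I·t = 24.50 × 65880 = 1614000 C; n(e⁻) = 16.73 mol.
n(Au) = n(e⁻)/3 = 5.576 mol, so m = 5.576 × 196.97 = 1098 g.
Volume = m/ρ = 1098 / 19.3 = 56.91 cm³.
Thickness = V/A = 56.91 / 197 = 0.289 cm = 2890 μm.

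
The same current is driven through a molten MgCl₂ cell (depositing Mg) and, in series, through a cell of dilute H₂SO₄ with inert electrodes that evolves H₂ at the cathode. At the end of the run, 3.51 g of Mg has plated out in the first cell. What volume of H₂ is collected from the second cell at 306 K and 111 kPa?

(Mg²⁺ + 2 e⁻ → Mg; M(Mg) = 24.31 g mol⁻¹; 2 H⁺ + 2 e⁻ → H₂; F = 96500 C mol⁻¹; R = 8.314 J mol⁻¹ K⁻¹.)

3.31 L

n(Mg) = 3.51 / 24.31 = 0.1444 mol, so n(e⁻) = 2 × 0.1444 = 0.2888 mol.
The cells are in series, so the same 0.2888 mol of electrons passes through the second cell.
2 H⁺ + 2 e⁻ → H₂ — 2 mol e⁻ per mol H₂, so n(H₂) = 0.2888/2 = 0.1444 mol.
V = nRT/P = (0.1444 × 8.314 × 306) / (111 × 10³) = 0.00331 m³ = 3.31 L.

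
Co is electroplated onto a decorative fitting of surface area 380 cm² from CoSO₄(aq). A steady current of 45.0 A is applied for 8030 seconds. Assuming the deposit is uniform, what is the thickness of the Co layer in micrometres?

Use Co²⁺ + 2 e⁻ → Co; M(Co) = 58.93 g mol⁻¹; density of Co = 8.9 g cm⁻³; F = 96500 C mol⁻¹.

Q = I·t = 45.00 × 8030.0 = 361400 C; n(e⁻) = 3.745 mol.
n(Co) = n(e⁻)/2 = 1.872 mol, so m = 1.872 × 58.93 = 110.3 g.
Volume = m/ρ = 110.3 / 8.9 = 12.40 cm³.
Thickness = V/A = 12.40 / 380 = 0.0326 cm = 326 μm.

326 μm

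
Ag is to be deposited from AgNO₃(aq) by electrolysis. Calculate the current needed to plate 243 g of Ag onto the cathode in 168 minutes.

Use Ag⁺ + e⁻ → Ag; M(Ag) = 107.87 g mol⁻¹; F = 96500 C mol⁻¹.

21.6 A

n(Ag) = 243 / 107.87 = 2.253 mol.
n(e⁻) = 1 × 2.253 = 2.253 mol.
Q = n(e⁻)·F = 2.253 × 96500 = 217400 C.
I = Q/t = 217400 / 10080 s = 21.6 A.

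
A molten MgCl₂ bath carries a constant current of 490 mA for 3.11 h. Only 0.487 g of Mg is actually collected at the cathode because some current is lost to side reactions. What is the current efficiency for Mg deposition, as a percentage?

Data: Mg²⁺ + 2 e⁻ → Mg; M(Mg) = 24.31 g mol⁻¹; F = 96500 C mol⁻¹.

70.5 %

Q = I·t = 0.4900 × 11196 = 5486 C; n(e⁻) = 5486/96500 = 0.05685 mol.
Theoretical n(Mg) = n(e⁻)/2 = 0.02843 mol, i.e. m_theo = 0.02843 × 24.31 = 0.6910 g.
Efficiency = m_actual / m_theo = 0.487 / 0.6910 = 70.5 %.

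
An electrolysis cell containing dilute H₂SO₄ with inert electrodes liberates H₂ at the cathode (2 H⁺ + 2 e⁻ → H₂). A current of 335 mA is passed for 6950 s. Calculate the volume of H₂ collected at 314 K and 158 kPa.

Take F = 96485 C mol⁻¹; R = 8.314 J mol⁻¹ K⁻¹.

Q = I·t = 0.3350 A × 6950.0 s = 2328 C.
n(e⁻) = Q/F = 2328 / 96485 = 0.02413 mol.
2 electrons are transferred per H₂ molecule, so n(H₂) = 0.02413 / 2 = 0.01207 mol.
V = nRT/P = (0.01207 × 8.314 × 314) / (158 × 10³ Pa) = 1.99 × 10⁻⁴ m³ = 0.199 L.

0.199 L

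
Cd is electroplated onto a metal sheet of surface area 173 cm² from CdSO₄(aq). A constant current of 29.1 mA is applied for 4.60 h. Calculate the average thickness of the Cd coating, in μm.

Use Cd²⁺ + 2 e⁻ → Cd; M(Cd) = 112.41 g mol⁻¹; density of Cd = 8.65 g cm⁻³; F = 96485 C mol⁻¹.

1.88 μm

Q = I·t = 0.02910 × 16560 = 481.9 C; n(e⁻) = 0.004995 mol.
n(Cd) = n(e⁻)/2 = 0.002497 mol, so m = 0.002497 × 112.41 = 0.2807 g.
Volume = m/ρ = 0.2807 / 8.65 = 0.03245 cm³.
Thickness = V/A = 0.03245 / 173 = 1.88 × 10⁻⁴ cm = 1.88 μm.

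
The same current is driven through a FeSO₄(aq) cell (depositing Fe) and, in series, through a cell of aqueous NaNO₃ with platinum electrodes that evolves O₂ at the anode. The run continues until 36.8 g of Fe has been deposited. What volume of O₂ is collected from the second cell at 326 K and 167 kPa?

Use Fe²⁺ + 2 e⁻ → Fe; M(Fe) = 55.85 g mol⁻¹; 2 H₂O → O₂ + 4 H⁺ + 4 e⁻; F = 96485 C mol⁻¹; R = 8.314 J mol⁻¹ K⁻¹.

5.35 L

n(Fe) = 36.8 / 55.85 = 0.6589 mol, so n(e⁻) = 2 × 0.6589 = 1.318 mol.
The cells are in series, so the same 1.318 mol of electrons passes through the second cell.
2 H₂O → O₂ + 4 H⁺ + 4 e⁻ — 4 mol e⁻ per mol O₂, so n(O₂) = 1.318/4 = 0.3295 mol.
V = nRT/P = (0.3295 × 8.314 × 326) / (167 × 10³) = 0.00535 m³ = 5.35 L.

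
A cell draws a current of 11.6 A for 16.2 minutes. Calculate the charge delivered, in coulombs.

11300 C

Q = I·t = 11.60 A × 972.00 s = 11300 C.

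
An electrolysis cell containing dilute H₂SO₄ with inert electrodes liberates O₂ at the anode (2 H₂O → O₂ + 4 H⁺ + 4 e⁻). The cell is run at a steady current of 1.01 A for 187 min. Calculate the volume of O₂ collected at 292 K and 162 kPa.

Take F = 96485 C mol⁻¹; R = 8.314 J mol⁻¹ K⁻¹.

0.440 L

Q = I·t = 1.010 A × 11220 s = 11330 C.
n(e⁻) = Q/F = 11330 / 96485 = 0.1175 mol.
4 electrons are transferred per O₂ molecule, so n(O₂) = 0.1175 / 4 = 0.02936 mol.
V = nRT/P = (0.02936 × 8.314 × 292) / (162 × 10³ Pa) = 4.40 × 10⁻⁴ m³ = 0.440 L.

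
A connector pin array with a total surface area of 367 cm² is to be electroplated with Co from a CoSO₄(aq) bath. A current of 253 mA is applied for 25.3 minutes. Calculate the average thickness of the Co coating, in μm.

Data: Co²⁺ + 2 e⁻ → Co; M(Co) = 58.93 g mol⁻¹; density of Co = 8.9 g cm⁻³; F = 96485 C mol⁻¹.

0.359 μm

Q = I·t = 0.2530 × 1518.0 = 384.1 C; n(e⁻) = 0.003980 mol.
n(Co) = n(e⁻)/2 = 0.001990 mol, so m = 0.001990 × 58.93 = 0.1173 g.
Volume = m/ρ = 0.1173 / 8.9 = 0.01318 cm³.
Thickness = V/A = 0.01318 / 367 = 3.59 × 10⁻⁵ cm = 0.359 μm.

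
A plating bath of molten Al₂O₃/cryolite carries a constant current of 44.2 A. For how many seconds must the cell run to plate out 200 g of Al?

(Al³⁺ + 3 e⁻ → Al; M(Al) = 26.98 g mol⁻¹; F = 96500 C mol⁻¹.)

n(Al) = m/M = 200 / 26.98 = 7.413 mol.
Each Al atom requires 3 electrons, so n(e⁻) = 3 × 7.413 = 22.24 mol.
Q = n(e⁻)·F = 22.24 × 96500 = 2146000 C.
t = Q/I = 2146000 / 44.20 A = 48550 s.

48600 s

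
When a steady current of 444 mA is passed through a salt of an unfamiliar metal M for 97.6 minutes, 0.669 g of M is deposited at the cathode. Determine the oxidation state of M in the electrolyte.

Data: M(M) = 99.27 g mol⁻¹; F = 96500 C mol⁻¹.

Q = I·t = 0.4440 A × 5856.0 s = 2600 C, so n(e⁻) = 2600/96500 = 0.02694 mol.
n(M) deposited = 0.669 / 99.27 = 0.006739 mol.
Electrons per atom = n(e⁻)/n(M) = 0.02694 / 0.006739 = 4.00 ≈ 4, so the ion is M⁴⁺.

+4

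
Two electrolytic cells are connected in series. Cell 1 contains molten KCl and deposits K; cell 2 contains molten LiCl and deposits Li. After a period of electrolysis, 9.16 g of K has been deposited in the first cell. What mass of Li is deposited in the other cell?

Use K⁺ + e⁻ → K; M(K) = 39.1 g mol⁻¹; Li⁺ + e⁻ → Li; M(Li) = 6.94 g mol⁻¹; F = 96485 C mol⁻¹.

n(K) = 9.16 / 39.1 = 0.2343 mol.
Since K⁺ + e⁻ → K, n(e⁻) passed = 1 × 0.2343 = 0.2343 mol.
Cells in series carry the same charge, so the same 0.2343 mol of electrons passes through cell 2.
Li⁺ + e⁻ → Li, so n(Li) = 0.2343 / 1 = 0.2343 mol.
m(Li) = 0.2343 × 6.94 = 1.63 g.

1.63 g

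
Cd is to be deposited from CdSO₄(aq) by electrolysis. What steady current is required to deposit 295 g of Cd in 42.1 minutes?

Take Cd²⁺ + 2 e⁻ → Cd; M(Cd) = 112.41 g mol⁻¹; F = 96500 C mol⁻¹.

201 A

n(Cd) = 295 / 112.41 = 2.624 mol.
n(e⁻) = 2 × 2.624 = 5.249 mol.
Q = n(e⁻)·F = 5.249 × 96500 = 506500 C.
I = Q/t = 506500 / 2526.0 s = 201 A.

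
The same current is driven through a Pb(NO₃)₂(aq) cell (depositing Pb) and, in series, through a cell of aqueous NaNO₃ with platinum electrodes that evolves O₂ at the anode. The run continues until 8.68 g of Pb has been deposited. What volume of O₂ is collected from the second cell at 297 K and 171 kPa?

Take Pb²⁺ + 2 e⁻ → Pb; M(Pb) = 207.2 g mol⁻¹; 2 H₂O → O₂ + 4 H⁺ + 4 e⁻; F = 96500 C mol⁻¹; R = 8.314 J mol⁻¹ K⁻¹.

0.302 L

n(Pb) = 8.68 / 207.2 = 0.04189 mol, so n(e⁻) = 2 × 0.04189 = 0.08378 mol.
The cells are in series, so the same 0.08378 mol of electrons passes through the second cell.
2 H₂O → O₂ + 4 H⁺ + 4 e⁻ — 4 mol e⁻ per mol O₂, so n(O₂) = 0.08378/4 = 0.02095 mol.
V = nRT/P = (0.02095 × 8.314 × 297) / (171 × 10³) = 3.02 × 10⁻⁴ m³ = 0.302 L.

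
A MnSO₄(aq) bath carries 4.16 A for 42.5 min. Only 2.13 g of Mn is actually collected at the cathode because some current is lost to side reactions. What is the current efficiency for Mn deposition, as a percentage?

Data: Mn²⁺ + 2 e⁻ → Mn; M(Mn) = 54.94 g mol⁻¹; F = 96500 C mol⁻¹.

Q = I·t = 4.160 × 2550.0 = 10610 C; n(e⁻) = 10610/96500 = 0.1099 mol.
Theoretical n(Mn) = n(e⁻)/2 = 0.05496 mol, i.e. m_theo = 0.05496 × 54.94 = 3.020 g.
Efficiency = m_actual / m_theo = 2.13 / 3.020 = 70.5 %.

70.5 %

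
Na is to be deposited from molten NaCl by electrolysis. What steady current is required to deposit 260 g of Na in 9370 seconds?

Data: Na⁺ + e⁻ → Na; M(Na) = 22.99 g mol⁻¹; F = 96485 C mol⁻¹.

116 A

n(Na) = 260 / 22.99 = 11.31 mol.
n(e⁻) = 1 × 11.31 = 11.31 mol.
Q = n(e⁻)·F = 11.31 × 96485 = 1091000 C.
I = Q/t = 1091000 / 9370.0 s = 116 A.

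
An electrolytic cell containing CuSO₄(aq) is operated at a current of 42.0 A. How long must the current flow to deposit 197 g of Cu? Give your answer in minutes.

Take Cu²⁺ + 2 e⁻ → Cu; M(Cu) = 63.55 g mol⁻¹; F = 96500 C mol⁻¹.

237 min

n(Cu) = m/M = 197 / 63.55 = 3.100 mol.
Each Cu atom requires 2 electrons, so n(e⁻) = 2 × 3.100 = 6.200 mol.
Q = n(e⁻)·F = 6.200 × 96500 = 598300 C.
t = Q/I = 598300 / 42.00 A = 14240 s = 237 min.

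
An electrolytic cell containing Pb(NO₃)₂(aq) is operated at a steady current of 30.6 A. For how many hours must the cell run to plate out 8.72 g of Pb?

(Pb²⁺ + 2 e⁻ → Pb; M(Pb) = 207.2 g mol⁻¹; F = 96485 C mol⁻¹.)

0.0737 h

n(Pb) = m/M = 8.72 / 207.2 = 0.04208 mol.
Each Pb atom requires 2 electrons, so n(e⁻) = 2 × 0.04208 = 0.08417 mol.
Q = n(e⁻)·F = 0.08417 × 96485 = 8121 C.
t = Q/I = 8121 / 30.60 A = 265.4 s = 0.0737 h.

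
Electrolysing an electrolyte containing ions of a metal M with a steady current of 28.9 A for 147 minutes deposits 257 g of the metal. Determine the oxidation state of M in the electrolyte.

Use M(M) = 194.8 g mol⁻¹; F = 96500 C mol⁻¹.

Q = I·t = 28.90 A × 8820.0 s = 254900 C, so n(e⁻) = 254900/96500 = 2.641 mol.
n(M) deposited = 257 / 194.8 = 1.319 mol.
Electrons per atom = n(e⁻)/n(M) = 2.641 / 1.319 = 2.00 ≈ 2, so the ion is M²⁺.

+2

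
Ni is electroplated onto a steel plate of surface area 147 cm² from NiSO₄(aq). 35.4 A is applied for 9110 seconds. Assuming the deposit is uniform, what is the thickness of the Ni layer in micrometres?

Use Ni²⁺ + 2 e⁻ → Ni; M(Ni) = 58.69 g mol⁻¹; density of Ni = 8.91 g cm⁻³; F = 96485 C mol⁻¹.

Q = I·t = 35.40 × 9110.0 = 322500 C; n(e⁻) = 3.342 mol.
n(Ni) = n(e⁻)/2 = 1.671 mol, so m = 1.671 × 58.69 = 98.08 g.
Volume = m/ρ = 98.08 / 8.91 = 11.01 cm³.
Thickness = V/A = 11.01 / 147 = 0.0749 cm = 749 μm.

749 μm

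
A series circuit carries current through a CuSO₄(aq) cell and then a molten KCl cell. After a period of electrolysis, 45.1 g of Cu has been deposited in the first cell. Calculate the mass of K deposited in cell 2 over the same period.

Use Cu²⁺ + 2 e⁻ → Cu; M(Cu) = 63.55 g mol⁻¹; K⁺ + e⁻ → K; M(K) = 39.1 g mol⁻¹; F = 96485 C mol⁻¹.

n(Cu) = 45.1 / 63.55 = 0.7097 mol.
Since Cu²⁺ + 2 e⁻ → Cu, n(e⁻) passed = 2 × 0.7097 = 1.419 mol.
Cells in series carry the same charge, so the same 1.419 mol of electrons passes through cell 2.
K⁺ + e⁻ → K, so n(K) = 1.419 / 1 = 1.419 mol.
m(K) = 1.419 × 39.1 = 55.5 g.

55.5 g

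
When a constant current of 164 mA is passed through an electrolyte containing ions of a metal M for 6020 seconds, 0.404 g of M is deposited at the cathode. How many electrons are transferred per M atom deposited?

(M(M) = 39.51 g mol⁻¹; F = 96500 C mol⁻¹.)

Q = I·t = 0.1640 A × 6020.0 s = 987.3 C, so n(e⁻) = 987.3/96500 = 0.01023 mol.
n(M) deposited = 0.404 / 39.51 = 0.01023 mol.
Electrons per atom = n(e⁻)/n(M) = 0.01023 / 0.01023 = 1.00 ≈ 1, so the ion is M⁺.

1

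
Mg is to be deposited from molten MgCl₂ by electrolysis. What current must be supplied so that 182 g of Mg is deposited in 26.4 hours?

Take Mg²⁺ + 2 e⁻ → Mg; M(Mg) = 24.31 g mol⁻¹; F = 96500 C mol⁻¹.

n(Mg) = 182 / 24.31 = 7.487 mol.
n(e⁻) = 2 × 7.487 = 14.97 mol.
Q = n(e⁻)·F = 14.97 × 96500 = 1445000 C.
I = Q/t = 1445000 / 95040 s = 15.2 A.

15.2 A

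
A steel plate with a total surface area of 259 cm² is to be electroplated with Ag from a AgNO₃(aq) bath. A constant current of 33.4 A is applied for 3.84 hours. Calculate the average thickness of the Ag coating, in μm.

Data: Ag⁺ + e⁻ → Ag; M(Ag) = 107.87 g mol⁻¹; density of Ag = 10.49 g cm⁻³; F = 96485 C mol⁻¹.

1900 μm

Q = I·t = 33.40 × 13824 = 461700 C; n(e⁻) = 4.785 mol.
n(Ag) = n(e⁻)/1 = 4.785 mol, so m = 4.785 × 107.87 = 516.2 g.
Volume = m/ρ = 516.2 / 10.49 = 49.21 cm³.
Thickness = V/A = 49.21 / 259 = 0.190 cm = 1900 μm.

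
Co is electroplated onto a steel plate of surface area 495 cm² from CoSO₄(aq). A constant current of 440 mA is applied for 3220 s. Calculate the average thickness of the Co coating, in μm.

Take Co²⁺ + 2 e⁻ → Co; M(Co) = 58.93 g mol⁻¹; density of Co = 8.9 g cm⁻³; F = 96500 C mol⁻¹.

Q = I·t = 0.4400 × 3220.0 = 1417 C; n(e⁻) = 0.01468 mol.
n(Co) = n(e⁻)/2 = 0.007341 mol, so m = 0.007341 × 58.93 = 0.4326 g.
Volume = m/ρ = 0.4326 / 8.9 = 0.04861 cm³.
Thickness = V/A = 0.04861 / 495 = 9.82 × 10⁻⁵ cm = 0.982 μm.

0.982 μm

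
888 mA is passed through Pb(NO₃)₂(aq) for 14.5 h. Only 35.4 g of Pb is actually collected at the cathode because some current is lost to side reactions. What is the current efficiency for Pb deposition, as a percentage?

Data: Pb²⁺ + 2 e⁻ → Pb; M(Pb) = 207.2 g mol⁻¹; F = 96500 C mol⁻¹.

71.1 %

Q = I·t = 0.8880 × 52200 = 46350 C; n(e⁻) = 46350/96500 = 0.4803 mol.
Theoretical n(Pb) = n(e⁻)/2 = 0.2402 mol, i.e. m_theo = 0.2402 × 207.2 = 49.76 g.
Efficiency = m_actual / m_theo = 35.4 / 49.76 = 71.1 %.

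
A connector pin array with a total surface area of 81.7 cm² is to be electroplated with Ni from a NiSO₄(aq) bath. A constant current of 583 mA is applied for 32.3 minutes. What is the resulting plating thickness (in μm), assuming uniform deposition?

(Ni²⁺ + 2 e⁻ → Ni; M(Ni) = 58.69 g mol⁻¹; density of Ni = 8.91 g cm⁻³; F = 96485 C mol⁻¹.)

4.72 μm

Q = I·t = 0.5830 × 1938.0 = 1130 C; n(e⁻) = 0.01171 mol.
n(Ni) = n(e⁻)/2 = 0.005855 mol, so m = 0.005855 × 58.69 = 0.3436 g.
Volume = m/ρ = 0.3436 / 8.91 = 0.03857 cm³.
Thickness = V/A = 0.03857 / 81.7 = 4.72 × 10⁻⁴ cm = 4.72 μm.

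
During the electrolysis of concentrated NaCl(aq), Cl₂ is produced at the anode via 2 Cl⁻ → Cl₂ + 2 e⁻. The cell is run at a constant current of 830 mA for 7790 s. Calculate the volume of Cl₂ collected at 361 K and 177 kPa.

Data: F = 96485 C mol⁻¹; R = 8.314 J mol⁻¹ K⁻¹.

0.568 L

Q = I·t = 0.8300 A × 7790.0 s = 6466 C.
n(e⁻) = Q/F = 6466 / 96485 = 0.06701 mol.
2 electrons are transferred per Cl₂ molecule, so n(Cl₂) = 0.06701 / 2 = 0.03351 mol.
V = nRT/P = (0.03351 × 8.314 × 361) / (177 × 10³ Pa) = 5.68 × 10⁻⁴ m³ = 0.568 L.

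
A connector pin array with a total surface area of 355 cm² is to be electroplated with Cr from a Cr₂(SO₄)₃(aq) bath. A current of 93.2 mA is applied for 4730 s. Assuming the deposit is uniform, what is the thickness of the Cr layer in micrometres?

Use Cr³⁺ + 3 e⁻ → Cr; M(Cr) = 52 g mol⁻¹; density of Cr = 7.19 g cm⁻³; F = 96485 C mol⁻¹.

Q = I·t = 0.09320 × 4730.0 = 440.8 C; n(e⁻) = 0.004569 mol.
n(Cr) = n(e⁻)/3 = 0.001523 mol, so m = 0.001523 × 52 = 0.07920 g.
Volume = m/ρ = 0.07920 / 7.19 = 0.01101 cm³.
Thickness = V/A = 0.01101 / 355 = 3.10 × 10⁻⁵ cm = 0.310 μm.

0.310 μm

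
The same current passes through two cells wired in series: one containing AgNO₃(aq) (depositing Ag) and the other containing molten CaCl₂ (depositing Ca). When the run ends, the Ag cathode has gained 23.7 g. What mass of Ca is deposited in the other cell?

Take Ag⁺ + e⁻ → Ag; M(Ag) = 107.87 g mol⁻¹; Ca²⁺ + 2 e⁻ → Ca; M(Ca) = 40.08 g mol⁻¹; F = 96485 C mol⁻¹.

4.40 g

n(Ag) = 23.7 / 107.87 = 0.2197 mol.
Since Ag⁺ + e⁻ → Ag, n(e⁻) passed = 1 × 0.2197 = 0.2197 mol.
Cells in series carry the same charge, so the same 0.2197 mol of electrons passes through cell 2.
Ca²⁺ + 2 e⁻ → Ca, so n(Ca) = 0.2197 / 2 = 0.1099 mol.
m(Ca) = 0.1099 × 40.08 = 4.40 g.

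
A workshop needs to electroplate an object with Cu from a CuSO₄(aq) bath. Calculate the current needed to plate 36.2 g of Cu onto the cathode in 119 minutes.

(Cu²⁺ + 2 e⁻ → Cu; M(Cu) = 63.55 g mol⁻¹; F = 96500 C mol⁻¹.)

n(Cu) = 36.2 / 63.55 = 0.5696 mol.
n(e⁻) = 2 × 0.5696 = 1.139 mol.
Q = n(e⁻)·F = 1.139 × 96500 = 109900 C.
I = Q/t = 109900 / 7140.0 s = 15.4 A.

15.4 A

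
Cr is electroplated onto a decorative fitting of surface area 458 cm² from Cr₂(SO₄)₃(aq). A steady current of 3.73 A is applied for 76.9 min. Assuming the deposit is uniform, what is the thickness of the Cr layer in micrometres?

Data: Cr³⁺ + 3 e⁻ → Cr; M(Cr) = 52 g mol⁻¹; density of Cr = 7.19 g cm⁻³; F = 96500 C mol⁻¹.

9.39 μm

Q = I·t = 3.730 × 4614.0 = 17210 C; n(e⁻) = 0.1783 mol.
n(Cr) = n(e⁻)/3 = 0.05945 mol, so m = 0.05945 × 52 = 3.091 g.
Volume = m/ρ = 3.091 / 7.19 = 0.4299 cm³.
Thickness = V/A = 0.4299 / 458 = 9.39 × 10⁻⁴ cm = 9.39 μm.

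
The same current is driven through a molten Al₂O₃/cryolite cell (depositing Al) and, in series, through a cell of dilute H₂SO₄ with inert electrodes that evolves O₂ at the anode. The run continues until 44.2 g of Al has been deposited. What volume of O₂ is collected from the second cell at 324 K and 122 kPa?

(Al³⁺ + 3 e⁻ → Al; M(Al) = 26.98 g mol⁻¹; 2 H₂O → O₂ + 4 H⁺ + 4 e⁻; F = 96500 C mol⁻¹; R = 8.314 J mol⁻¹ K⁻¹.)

n(Al) = 44.2 / 26.98 = 1.638 mol, so n(e⁻) = 3 × 1.638 = 4.915 mol.
The cells are in series, so the same 4.915 mol of electrons passes through the second cell.
2 H₂O → O₂ + 4 H⁺ + 4 e⁻ — 4 mol e⁻ per mol O₂, so n(O₂) = 4.915/4 = 1.229 mol.
V = nRT/P = (1.229 × 8.314 × 324) / (122 × 10³) = 0.0271 m³ = 27.1 L.

27.1 L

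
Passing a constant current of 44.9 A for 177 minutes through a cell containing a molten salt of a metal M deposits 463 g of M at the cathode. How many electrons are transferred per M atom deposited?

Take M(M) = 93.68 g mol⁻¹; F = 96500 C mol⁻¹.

1

Q = I·t = 44.90 A × 10620 s = 476800 C, so n(e⁻) = 476800/96500 = 4.941 mol.
n(M) deposited = 463 / 93.68 = 4.942 mol.
Electrons per atom = n(e⁻)/n(M) = 4.941 / 4.942 = 1.00 ≈ 1, so the ion is M⁺.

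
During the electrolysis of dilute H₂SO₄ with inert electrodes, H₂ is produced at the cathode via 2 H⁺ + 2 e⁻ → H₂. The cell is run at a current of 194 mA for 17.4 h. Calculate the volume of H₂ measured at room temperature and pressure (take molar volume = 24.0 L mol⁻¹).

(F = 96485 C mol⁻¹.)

1.51 L

Q = I·t = 0.1940 A × 62640 s = 12150 C.
n(e⁻) = Q/F = 12150 / 96485 = 0.1259 mol.
2 electrons are transferred per H₂ molecule, so n(H₂) = 0.1259 / 2 = 0.06297 mol.
V = n × V_m = 0.06297 × 24.0 = 1.51 L.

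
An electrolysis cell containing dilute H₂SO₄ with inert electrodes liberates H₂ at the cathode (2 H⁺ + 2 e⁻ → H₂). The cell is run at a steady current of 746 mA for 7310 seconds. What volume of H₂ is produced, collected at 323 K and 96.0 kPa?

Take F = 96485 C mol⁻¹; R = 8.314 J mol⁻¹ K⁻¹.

Q = I·t = 0.7460 A × 7310.0 s = 5453 C.
n(e⁻) = Q/F = 5453 / 96485 = 0.05652 mol.
2 electrons are transferred per H₂ molecule, so n(H₂) = 0.05652 / 2 = 0.02826 mol.
V = nRT/P = (0.02826 × 8.314 × 323) / (96.0 × 10³ Pa) = 7.91 × 10⁻⁴ m³ = 0.791 L.

0.791 L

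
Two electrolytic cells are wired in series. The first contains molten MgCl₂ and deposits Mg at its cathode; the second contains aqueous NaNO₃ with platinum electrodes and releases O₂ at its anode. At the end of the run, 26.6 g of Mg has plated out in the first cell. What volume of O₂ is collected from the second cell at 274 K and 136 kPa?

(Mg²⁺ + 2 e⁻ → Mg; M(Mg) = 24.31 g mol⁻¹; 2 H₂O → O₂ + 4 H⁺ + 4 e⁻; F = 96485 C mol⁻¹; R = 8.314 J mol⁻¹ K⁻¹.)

n(Mg) = 26.6 / 24.31 = 1.094 mol, so n(e⁻) = 2 × 1.094 = 2.188 mol.
The cells are in series, so the same 2.188 mol of electrons passes through the second cell.
2 H₂O → O₂ + 4 H⁺ + 4 e⁻ — 4 mol e⁻ per mol O₂, so n(O₂) = 2.188/4 = 0.5471 mol.
V = nRT/P = (0.5471 × 8.314 × 274) / (136 × 10³) = 0.00916 m³ = 9.16 L.

9.16 L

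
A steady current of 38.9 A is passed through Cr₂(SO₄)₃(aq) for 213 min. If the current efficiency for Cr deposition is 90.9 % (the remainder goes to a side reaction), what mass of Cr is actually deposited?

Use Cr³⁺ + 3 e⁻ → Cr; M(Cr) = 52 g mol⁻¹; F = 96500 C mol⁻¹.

Q = I·t = 38.90 × 12780 = 497100 C.
n(e⁻) = 497100/96500 = 5.152 mol; theoretically n(Cr) = 5.152/3 = 1.717 mol, m_theo = 89.30 g.
At 90.9 % efficiency, m_actual = 0.909 × 89.30 = 81.2 g.

81.2 g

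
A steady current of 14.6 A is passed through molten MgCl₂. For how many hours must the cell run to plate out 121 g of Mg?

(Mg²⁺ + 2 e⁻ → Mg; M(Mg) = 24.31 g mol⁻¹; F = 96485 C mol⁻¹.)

18.3 h

n(Mg) = m/M = 121 / 24.31 = 4.977 mol.
Each Mg atom requires 2 electrons, so n(e⁻) = 2 × 4.977 = 9.955 mol.
Q = n(e⁻)·F = 9.955 × 96485 = 960500 C.
t = Q/I = 960500 / 14.60 A = 65790 s = 18.3 h.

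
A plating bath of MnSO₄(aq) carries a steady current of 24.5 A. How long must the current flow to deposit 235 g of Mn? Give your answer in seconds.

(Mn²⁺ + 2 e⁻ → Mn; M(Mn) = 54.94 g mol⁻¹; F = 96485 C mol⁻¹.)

n(Mn) = m/M = 235 / 54.94 = 4.277 mol.
Each Mn atom requires 2 electrons, so n(e⁻) = 2 × 4.277 = 8.555 mol.
Q = n(e⁻)·F = 8.555 × 96485 = 825400 C.
t = Q/I = 825400 / 24.50 A = 33690 s.

33700 s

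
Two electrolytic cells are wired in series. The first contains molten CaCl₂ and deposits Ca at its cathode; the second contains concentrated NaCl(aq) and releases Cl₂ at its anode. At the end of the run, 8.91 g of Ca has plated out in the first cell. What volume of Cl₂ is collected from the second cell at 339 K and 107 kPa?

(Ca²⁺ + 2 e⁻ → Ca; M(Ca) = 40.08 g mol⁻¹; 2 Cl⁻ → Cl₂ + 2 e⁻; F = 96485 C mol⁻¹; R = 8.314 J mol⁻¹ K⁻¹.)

n(Ca) = 8.91 / 40.08 = 0.2223 mol, so n(e⁻) = 2 × 0.2223 = 0.4446 mol.
The cells are in series, so the same 0.4446 mol of electrons passes through the second cell.
2 Cl⁻ → Cl₂ + 2 e⁻ — 2 mol e⁻ per mol Cl₂, so n(Cl₂) = 0.4446/2 = 0.2223 mol.
V = nRT/P = (0.2223 × 8.314 × 339) / (107 × 10³) = 0.00586 m³ = 5.86 L.

5.86 L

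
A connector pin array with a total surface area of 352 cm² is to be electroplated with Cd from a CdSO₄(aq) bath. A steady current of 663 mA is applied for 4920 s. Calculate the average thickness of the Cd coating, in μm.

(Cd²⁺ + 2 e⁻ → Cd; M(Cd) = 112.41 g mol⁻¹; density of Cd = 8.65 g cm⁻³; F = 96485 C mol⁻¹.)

6.24 μm

Q = I·t = 0.6630 × 4920.0 = 3262 C; n(e⁻) = 0.03381 mol.
n(Cd) = n(e⁻)/2 = 0.01690 mol, so m = 0.01690 × 112.41 = 1.900 g.
Volume = m/ρ = 1.900 / 8.65 = 0.2197 cm³.
Thickness = V/A = 0.2197 / 352 = 6.24 × 10⁻⁴ cm = 6.24 μm.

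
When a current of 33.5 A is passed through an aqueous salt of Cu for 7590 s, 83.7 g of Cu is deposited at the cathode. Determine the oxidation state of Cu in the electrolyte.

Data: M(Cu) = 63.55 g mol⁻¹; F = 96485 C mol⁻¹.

Q = I·t = 33.50 A × 7590.0 s = 254300 C, so n(e⁻) = 254300/96485 = 2.635 mol.
n(Cu) deposited = 83.7 / 63.55 = 1.317 mol.
Electrons per atom = n(e⁻)/n(Cu) = 2.635 / 1.317 = 2.00 ≈ 2, so the ion is Cu²⁺.

+2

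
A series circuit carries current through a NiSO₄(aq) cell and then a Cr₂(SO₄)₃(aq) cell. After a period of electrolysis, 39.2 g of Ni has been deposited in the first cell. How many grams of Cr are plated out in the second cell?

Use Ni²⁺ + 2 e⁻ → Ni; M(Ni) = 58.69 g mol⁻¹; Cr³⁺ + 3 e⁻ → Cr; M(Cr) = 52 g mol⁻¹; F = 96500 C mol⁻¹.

23.2 g

n(Ni) = 39.2 / 58.69 = 0.6679 mol.
Since Ni²⁺ + 2 e⁻ → Ni, n(e⁻) passed = 2 × 0.6679 = 1.336 mol.
Cells in series carry the same charge, so the same 1.336 mol of electrons passes through cell 2.
Cr³⁺ + 3 e⁻ → Cr, so n(Cr) = 1.336 / 3 = 0.4453 mol.
m(Cr) = 0.4453 × 52 = 23.2 g.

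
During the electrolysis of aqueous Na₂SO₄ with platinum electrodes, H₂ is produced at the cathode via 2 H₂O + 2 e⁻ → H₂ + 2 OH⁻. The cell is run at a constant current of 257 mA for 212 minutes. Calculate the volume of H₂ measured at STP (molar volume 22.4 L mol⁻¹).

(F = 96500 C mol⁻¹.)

Q = I·t = 0.2570 A × 12720 s = 3269 C.
n(e⁻) = Q/F = 3269 / 96500 = 0.03388 mol.
2 electrons are transferred per H₂ molecule, so n(H₂) = 0.03388 / 2 = 0.01694 mol.
V = n × V_m = 0.01694 × 22.4 = 0.379 L.

0.379 L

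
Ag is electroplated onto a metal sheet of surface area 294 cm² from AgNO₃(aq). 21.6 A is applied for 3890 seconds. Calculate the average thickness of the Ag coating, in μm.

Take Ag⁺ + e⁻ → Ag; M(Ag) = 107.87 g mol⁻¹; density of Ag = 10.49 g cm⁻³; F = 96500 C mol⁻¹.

Q = I·t = 21.60 × 3890.0 = 84020 C; n(e⁻) = 0.8707 mol.
n(Ag) = n(e⁻)/1 = 0.8707 mol, so m = 0.8707 × 107.87 = 93.92 g.
Volume = m/ρ = 93.92 / 10.49 = 8.954 cm³.
Thickness = V/A = 8.954 / 294 = 0.0305 cm = 305 μm.

305 μm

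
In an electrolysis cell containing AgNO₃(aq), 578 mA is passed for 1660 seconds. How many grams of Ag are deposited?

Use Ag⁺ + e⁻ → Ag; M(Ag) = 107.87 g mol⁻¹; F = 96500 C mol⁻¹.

Q = I·t = 0.5780 A × 1660.0 s = 959.5 C.
n(e⁻) = Q/F = 959.5 / 96500 = 0.009943 mol.
Ag⁺ + e⁻ → Ag, so n(Ag) = n(e⁻)/1 = 0.009943 mol.
m = n·M = 0.009943 × 107.87 = 1.07 g.

1.07 g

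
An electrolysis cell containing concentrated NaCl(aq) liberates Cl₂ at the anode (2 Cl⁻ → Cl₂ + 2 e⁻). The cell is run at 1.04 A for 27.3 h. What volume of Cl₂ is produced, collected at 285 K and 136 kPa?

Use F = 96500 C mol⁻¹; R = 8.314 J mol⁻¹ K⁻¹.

Q = I·t = 1.040 A × 98280 s = 102200 C.
n(e⁻) = Q/F = 102200 / 96500 = 1.059 mol.
2 electrons are transferred per Cl₂ molecule, so n(Cl₂) = 1.059 / 2 = 0.5296 mol.
V = nRT/P = (0.5296 × 8.314 × 285) / (136 × 10³ Pa) = 0.00923 m³ = 9.23 L.

9.23 L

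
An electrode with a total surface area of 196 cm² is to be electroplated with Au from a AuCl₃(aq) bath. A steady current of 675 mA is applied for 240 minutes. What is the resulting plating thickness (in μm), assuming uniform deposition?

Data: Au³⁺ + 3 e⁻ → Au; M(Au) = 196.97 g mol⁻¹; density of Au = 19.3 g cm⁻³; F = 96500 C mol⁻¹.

Q = I·t = 0.6750 × 14400 = 9720 C; n(e⁻) = 0.1007 mol.
n(Au) = n(e⁻)/3 = 0.03358 mol, so m = 0.03358 × 196.97 = 6.613 g.
Volume = m/ρ = 6.613 / 19.3 = 0.3427 cm³.
Thickness = V/A = 0.3427 / 196 = 0.00175 cm = 17.5 μm.

17.5 μm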